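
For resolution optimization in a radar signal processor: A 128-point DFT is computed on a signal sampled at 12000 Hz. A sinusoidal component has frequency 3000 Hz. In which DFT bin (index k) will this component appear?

DFT frequency resolution = f_s/N = 12000/128 = 375/4 Hz
Bin index k = f_signal / resolution = 3000 / 375/4 = 32
The signal frequency 3000 Hz falls in DFT bin k = 32.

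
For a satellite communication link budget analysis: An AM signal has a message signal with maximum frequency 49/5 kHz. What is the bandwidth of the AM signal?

In AM (double-sideband), the bandwidth is twice the message frequency.
BW = 2 * f_m = 2 * 49/5 kHz = 98/5 kHz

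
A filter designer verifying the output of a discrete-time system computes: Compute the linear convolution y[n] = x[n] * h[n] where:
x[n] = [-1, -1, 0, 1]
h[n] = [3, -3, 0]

y[n] = sum_k x[k]*h[n-k]. Output length = len(x) + len(h) - 1 = 4 + 3 - 1 = 6.
y[0] = -1*3 = -3
y[1] = -1*3 + -1*-3 = 0
y[2] = 0*3 + -1*-3 + -1*0 = 3
y[3] = 1*3 + 0*-3 + -1*0 = 3
y[4] = 1*-3 + 0*0 = -3
y[5] = 1*0 = 0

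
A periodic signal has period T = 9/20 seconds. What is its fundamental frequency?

The fundamental frequency is the reciprocal of the period.
f = 1/T = 1/(9/20) = 20/9 Hz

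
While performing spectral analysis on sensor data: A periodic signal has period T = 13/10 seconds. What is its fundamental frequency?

The fundamental frequency is the reciprocal of the period.
f = 1/T = 1/(13/10) = 10/13 Hz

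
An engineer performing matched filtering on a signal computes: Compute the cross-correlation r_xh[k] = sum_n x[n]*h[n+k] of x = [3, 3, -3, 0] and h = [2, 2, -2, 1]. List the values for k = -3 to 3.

Both sequences indexed from 0 and zero outside their support.
Lags with overlap: k = -3 to 3.
  r_xh[-3] = x[3]*h[0] = 0
  r_xh[-2] = x[2]*h[0] + x[3]*h[1] = -6
  r_xh[-1] = x[1]*h[0] + x[2]*h[1] + x[3]*h[2] = 0
  r_xh[0] = x[0]*h[0] + x[1]*h[1] + x[2]*h[2] + x[3]*h[3] = 18
  r_xh[1] = x[0]*h[1] + x[1]*h[2] + x[2]*h[3] = -3
  r_xh[2] = x[0]*h[2] + x[1]*h[3] = -3
  r_xh[3] = x[0]*h[3] = 3
r_xh = [0, -6, 0, 18, -3, -3, 3] (for k = -3, ..., 3)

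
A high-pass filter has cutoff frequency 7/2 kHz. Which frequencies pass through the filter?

A high-pass filter passes all frequencies above the cutoff frequency 7/2 kHz and attenuates lower frequencies.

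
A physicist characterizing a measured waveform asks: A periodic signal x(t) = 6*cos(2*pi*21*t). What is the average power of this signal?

Average power of A*cos(wt) is A^2/2.
P = 6^2 / 2 = 36/2 = 18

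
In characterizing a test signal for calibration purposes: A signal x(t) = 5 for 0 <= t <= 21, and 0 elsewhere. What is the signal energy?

Energy = integral of |x(t)|^2 dt over the signal duration
= 5^2 * 21 = 25 * 21 = 525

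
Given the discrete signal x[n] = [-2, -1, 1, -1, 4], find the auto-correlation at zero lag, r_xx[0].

The auto-correlation at zero lag r_xx[0] equals the signal energy.
r_xx[0] = sum of x[n]^2 = (-2)^2 + (-1)^2 + 1^2 + (-1)^2 + 4^2
= 4 + 1 + 1 + 1 + 16 = 23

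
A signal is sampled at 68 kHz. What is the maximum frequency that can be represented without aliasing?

The maximum frequency that can be represented without aliasing
is the Nyquist frequency: f_max = f_s / 2 = 68 kHz / 2 = 34 kHz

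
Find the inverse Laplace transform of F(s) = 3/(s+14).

Standard pair: k/(s+a) <-> k*e^(-at)*u(t)
With k=3, a=14: f(t) = 3*e^(-14t)*u(t)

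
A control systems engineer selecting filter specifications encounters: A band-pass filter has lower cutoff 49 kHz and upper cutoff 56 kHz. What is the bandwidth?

Bandwidth = f_high - f_low
= 56 kHz - 49 kHz = 7 kHz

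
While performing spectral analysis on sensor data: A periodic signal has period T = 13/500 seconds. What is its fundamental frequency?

The fundamental frequency is the reciprocal of the period.
f = 1/T = 1/(13/500) = 500/13 Hz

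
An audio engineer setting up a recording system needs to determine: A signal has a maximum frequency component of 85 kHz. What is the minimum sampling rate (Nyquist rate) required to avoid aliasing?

By the Nyquist-Shannon sampling theorem,
the minimum sampling rate (Nyquist rate) must be at least 2 * f_max.
Nyquist rate = 2 * 85 kHz = 170 kHz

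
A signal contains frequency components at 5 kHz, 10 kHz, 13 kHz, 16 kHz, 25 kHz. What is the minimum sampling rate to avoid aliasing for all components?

The highest frequency component is f_max = 25 kHz.
Nyquist rate = 2 * f_max = 2 * 25 kHz = 50 kHz.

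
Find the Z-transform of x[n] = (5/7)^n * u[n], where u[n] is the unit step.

The Z-transform of a^n * u[n] is z/(z-a) for |z| > |a|.
Here a = 5/7, so X(z) = z/(z - (5/7)) = 7z/(7z - 5)
ROC: |z| > 5/7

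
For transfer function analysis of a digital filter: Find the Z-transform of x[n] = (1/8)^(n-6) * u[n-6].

Time-shifting property: if X(z) = Z{x[n]}, then Z{x[n-d]} = z^(-d) * X(z)
X(z) = z/(z - 1/8) for x[n] = (1/8)^n * u[n]
Z{x[n-6]} = z^(-6) * z/(z - 1/8) = z^(-5)/(z - 1/8)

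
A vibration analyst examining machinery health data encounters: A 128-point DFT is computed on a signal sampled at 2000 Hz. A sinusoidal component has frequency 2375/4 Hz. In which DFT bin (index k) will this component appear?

DFT frequency resolution = f_s/N = 2000/128 = 125/8 Hz
Bin index k = f_signal / resolution = 2375/4 / 125/8 = 38
The signal frequency 2375/4 Hz falls in DFT bin k = 38.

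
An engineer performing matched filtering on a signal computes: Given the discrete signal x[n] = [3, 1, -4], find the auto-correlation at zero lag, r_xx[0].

The auto-correlation at zero lag r_xx[0] equals the signal energy.
r_xx[0] = sum of x[n]^2 = 3^2 + 1^2 + (-4)^2
= 9 + 1 + 16 = 26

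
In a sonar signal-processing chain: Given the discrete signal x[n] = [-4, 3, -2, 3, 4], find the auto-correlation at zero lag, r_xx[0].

The auto-correlation at zero lag r_xx[0] equals the signal energy.
r_xx[0] = sum of x[n]^2 = (-4)^2 + 3^2 + (-2)^2 + 3^2 + 4^2
= 16 + 9 + 4 + 9 + 16 = 54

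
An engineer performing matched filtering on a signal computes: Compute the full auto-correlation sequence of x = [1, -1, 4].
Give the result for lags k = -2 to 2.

r_xx[k] = sum_m x[m]*x[m+k], indexed from 0, for k = -2 to 2:
  r_xx[-2] = x[2]*x[0] = 4
  r_xx[-1] = x[1]*x[0] + x[2]*x[1] = -5
  r_xx[0] = x[0]*x[0] + x[1]*x[1] + x[2]*x[2] = 18
  r_xx[1] = x[0]*x[1] + x[1]*x[2] = -5
  r_xx[2] = x[0]*x[2] = 4
r_xx = [4, -5, 18, -5, 4]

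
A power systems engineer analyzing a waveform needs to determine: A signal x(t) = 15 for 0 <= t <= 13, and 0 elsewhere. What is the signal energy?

Energy = integral of |x(t)|^2 dt over the signal duration
= 15^2 * 13 = 225 * 13 = 2925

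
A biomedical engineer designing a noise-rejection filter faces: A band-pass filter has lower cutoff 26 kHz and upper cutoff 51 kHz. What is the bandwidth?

Bandwidth = f_high - f_low
= 51 kHz - 26 kHz = 25 kHz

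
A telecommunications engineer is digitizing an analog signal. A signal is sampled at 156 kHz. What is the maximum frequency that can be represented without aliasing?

The maximum frequency that can be represented without aliasing
is the Nyquist frequency: f_max = f_s / 2 = 156 kHz / 2 = 78 kHz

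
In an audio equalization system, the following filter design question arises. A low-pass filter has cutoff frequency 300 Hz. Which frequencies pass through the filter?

A low-pass filter passes all frequencies below the cutoff frequency 300 Hz and attenuates higher frequencies.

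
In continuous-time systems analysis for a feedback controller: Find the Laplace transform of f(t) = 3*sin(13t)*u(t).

Standard pair: sin(wt)*u(t) <-> w/(s^2+w^2)
With w = 13: L{3*sin(13t)*u(t)} = 39/(s^2+169)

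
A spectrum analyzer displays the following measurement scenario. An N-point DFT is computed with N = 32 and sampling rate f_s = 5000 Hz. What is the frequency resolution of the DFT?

DFT frequency resolution = f_s / N
= 5000 / 32 = 625/4 Hz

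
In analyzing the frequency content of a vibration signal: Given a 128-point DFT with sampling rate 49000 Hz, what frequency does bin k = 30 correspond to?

The frequency of DFT bin k is: f_k = k * f_s / N
f_30 = 30 * 49000 / 128 = 91875/8 Hz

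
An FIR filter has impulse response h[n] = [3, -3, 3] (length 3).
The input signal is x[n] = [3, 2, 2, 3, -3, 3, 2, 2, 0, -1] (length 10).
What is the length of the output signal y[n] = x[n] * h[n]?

For linear convolution, the output length is:
len(y) = len(x) + len(h) - 1 = 10 + 3 - 1 = 12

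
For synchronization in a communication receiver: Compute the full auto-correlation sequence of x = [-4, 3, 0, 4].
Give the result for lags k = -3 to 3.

r_xx[k] = sum_m x[m]*x[m+k], indexed from 0, for k = -3 to 3:
  r_xx[-3] = x[3]*x[0] = -16
  r_xx[-2] = x[2]*x[0] + x[3]*x[1] = 12
  r_xx[-1] = x[1]*x[0] + x[2]*x[1] + x[3]*x[2] = -12
  r_xx[0] = x[0]*x[0] + x[1]*x[1] + x[2]*x[2] + x[3]*x[3] = 41
  r_xx[1] = x[0]*x[1] + x[1]*x[2] + x[2]*x[3] = -12
  r_xx[2] = x[0]*x[2] + x[1]*x[3] = 12
  r_xx[3] = x[0]*x[3] = -16
r_xx = [-16, 12, -12, 41, -12, 12, -16]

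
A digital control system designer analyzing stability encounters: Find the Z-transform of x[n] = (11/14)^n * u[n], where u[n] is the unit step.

The Z-transform of a^n * u[n] is z/(z-a) for |z| > |a|.
Here a = 11/14, so X(z) = z/(z - (11/14)) = 14z/(14z - 11)
ROC: |z| > 11/14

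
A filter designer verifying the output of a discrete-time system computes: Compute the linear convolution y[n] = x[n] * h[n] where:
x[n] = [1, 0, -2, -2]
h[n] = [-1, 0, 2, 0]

y[n] = sum_k x[k]*h[n-k]. Output length = len(x) + len(h) - 1 = 4 + 4 - 1 = 7.
y[0] = 1*-1 = -1
y[1] = 0*-1 + 1*0 = 0
y[2] = -2*-1 + 0*0 + 1*2 = 4
y[3] = -2*-1 + -2*0 + 0*2 + 1*0 = 2
y[4] = -2*0 + -2*2 + 0*0 = -4
y[5] = -2*2 + -2*0 = -4
y[6] = -2*0 = 0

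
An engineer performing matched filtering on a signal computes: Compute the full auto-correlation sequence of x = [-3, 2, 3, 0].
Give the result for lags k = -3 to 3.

r_xx[k] = sum_m x[m]*x[m+k], indexed from 0, for k = -3 to 3:
  r_xx[-3] = x[3]*x[0] = 0
  r_xx[-2] = x[2]*x[0] + x[3]*x[1] = -9
  r_xx[-1] = x[1]*x[0] + x[2]*x[1] + x[3]*x[2] = 0
  r_xx[0] = x[0]*x[0] + x[1]*x[1] + x[2]*x[2] + x[3]*x[3] = 22
  r_xx[1] = x[0]*x[1] + x[1]*x[2] + x[2]*x[3] = 0
  r_xx[2] = x[0]*x[2] + x[1]*x[3] = -9
  r_xx[3] = x[0]*x[3] = 0
r_xx = [0, -9, 0, 22, 0, -9, 0]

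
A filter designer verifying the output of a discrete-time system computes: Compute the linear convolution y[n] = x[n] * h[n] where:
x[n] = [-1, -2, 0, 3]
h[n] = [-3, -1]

y[n] = sum_k x[k]*h[n-k]. Output length = len(x) + len(h) - 1 = 4 + 2 - 1 = 5.
y[0] = -1*-3 = 3
y[1] = -2*-3 + -1*-1 = 7
y[2] = 0*-3 + -2*-1 = 2
y[3] = 3*-3 + 0*-1 = -9
y[4] = 3*-1 = -3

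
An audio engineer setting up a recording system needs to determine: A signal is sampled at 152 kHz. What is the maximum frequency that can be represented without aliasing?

The maximum frequency that can be represented without aliasing
is the Nyquist frequency: f_max = f_s / 2 = 152 kHz / 2 = 76 kHz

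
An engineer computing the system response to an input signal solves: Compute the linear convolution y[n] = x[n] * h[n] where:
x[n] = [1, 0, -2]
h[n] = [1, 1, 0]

y[n] = sum_k x[k]*h[n-k]. Output length = len(x) + len(h) - 1 = 3 + 3 - 1 = 5.
y[0] = 1*1 = 1
y[1] = 0*1 + 1*1 = 1
y[2] = -2*1 + 0*1 + 1*0 = -2
y[3] = -2*1 + 0*0 = -2
y[4] = -2*0 = 0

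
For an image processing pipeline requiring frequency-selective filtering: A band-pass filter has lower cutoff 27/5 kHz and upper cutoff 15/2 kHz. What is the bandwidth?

Bandwidth = f_high - f_low
= 15/2 kHz - 27/5 kHz = 21/10 kHz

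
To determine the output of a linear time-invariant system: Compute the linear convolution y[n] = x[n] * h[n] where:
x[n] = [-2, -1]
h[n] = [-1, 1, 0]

y[n] = sum_k x[k]*h[n-k]. Output length = len(x) + len(h) - 1 = 2 + 3 - 1 = 4.
y[0] = -2*-1 = 2
y[1] = -1*-1 + -2*1 = -1
y[2] = -1*1 + -2*0 = -1
y[3] = -1*0 = 0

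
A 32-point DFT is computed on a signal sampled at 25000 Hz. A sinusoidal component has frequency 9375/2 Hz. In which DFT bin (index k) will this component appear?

DFT frequency resolution = f_s/N = 25000/32 = 3125/4 Hz
Bin index k = f_signal / resolution = 9375/2 / 3125/4 = 6
The signal frequency 9375/2 Hz falls in DFT bin k = 6.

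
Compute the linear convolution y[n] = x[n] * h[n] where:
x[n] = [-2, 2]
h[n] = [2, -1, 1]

y[n] = sum_k x[k]*h[n-k]. Output length = len(x) + len(h) - 1 = 2 + 3 - 1 = 4.
y[0] = -2*2 = -4
y[1] = 2*2 + -2*-1 = 6
y[2] = 2*-1 + -2*1 = -4
y[3] = 2*1 = 2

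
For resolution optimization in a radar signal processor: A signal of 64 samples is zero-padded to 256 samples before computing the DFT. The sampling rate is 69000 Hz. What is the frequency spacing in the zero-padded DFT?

Original DFT: N = 64, resolution = f_s/N = 69000/64 = 8625/8 Hz
Zero-padded DFT: N = 256, resolution = f_s/N = 69000/256 = 8625/32 Hz
Zero-padding interpolates the spectrum (finer frequency grid)
but does NOT improve the true spectral resolution (ability to resolve close frequencies).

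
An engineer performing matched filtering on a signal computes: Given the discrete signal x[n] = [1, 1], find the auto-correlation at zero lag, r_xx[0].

The auto-correlation at zero lag r_xx[0] equals the signal energy.
r_xx[0] = sum of x[n]^2 = 1^2 + 1^2
= 1 + 1 = 2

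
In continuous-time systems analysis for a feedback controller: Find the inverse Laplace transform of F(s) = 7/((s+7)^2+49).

Standard pair: w/((s+a)^2+w^2) <-> e^(-at)*sin(wt)*u(t)
With a=7, w=7: f(t) = e^(-7t)*sin(7t)*u(t)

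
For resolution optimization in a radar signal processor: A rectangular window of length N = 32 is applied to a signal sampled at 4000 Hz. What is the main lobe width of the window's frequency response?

For a rectangular window of length N,
the main lobe width in frequency is 2*f_s/N.
= 2*4000/32 = 250 Hz
This determines the minimum frequency separation for resolving two sinusoids.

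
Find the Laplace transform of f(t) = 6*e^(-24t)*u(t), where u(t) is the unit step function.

Standard Laplace transform pair:
e^(-at)*u(t) <-> 1/(s+a)
With a = 24: L{6*e^(-24t)*u(t)} = 6/(s+24), ROC: Re(s) > -24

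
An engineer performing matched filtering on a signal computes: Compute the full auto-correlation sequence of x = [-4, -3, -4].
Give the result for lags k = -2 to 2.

r_xx[k] = sum_m x[m]*x[m+k], indexed from 0, for k = -2 to 2:
  r_xx[-2] = x[2]*x[0] = 16
  r_xx[-1] = x[1]*x[0] + x[2]*x[1] = 24
  r_xx[0] = x[0]*x[0] + x[1]*x[1] + x[2]*x[2] = 41
  r_xx[1] = x[0]*x[1] + x[1]*x[2] = 24
  r_xx[2] = x[0]*x[2] = 16
r_xx = [16, 24, 41, 24, 16]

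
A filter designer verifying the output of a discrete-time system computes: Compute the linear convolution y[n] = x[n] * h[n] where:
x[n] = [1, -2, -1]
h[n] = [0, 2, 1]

y[n] = sum_k x[k]*h[n-k]. Output length = len(x) + len(h) - 1 = 3 + 3 - 1 = 5.
y[0] = 1*0 = 0
y[1] = -2*0 + 1*2 = 2
y[2] = -1*0 + -2*2 + 1*1 = -3
y[3] = -1*2 + -2*1 = -4
y[4] = -1*1 = -1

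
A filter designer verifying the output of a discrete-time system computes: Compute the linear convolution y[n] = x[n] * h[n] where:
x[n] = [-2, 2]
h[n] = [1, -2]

y[n] = sum_k x[k]*h[n-k]. Output length = len(x) + len(h) - 1 = 2 + 2 - 1 = 3.
y[0] = -2*1 = -2
y[1] = 2*1 + -2*-2 = 6
y[2] = 2*-2 = -4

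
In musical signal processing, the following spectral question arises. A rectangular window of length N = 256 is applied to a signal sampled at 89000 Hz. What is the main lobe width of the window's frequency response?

For a rectangular window of length N,
the main lobe width in frequency is 2*f_s/N.
= 2*89000/256 = 11125/16 Hz
This determines the minimum frequency separation for resolving two sinusoids.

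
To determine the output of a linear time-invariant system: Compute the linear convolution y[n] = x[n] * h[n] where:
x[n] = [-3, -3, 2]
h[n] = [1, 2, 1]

y[n] = sum_k x[k]*h[n-k]. Output length = len(x) + len(h) - 1 = 3 + 3 - 1 = 5.
y[0] = -3*1 = -3
y[1] = -3*1 + -3*2 = -9
y[2] = 2*1 + -3*2 + -3*1 = -7
y[3] = 2*2 + -3*1 = 1
y[4] = 2*1 = 2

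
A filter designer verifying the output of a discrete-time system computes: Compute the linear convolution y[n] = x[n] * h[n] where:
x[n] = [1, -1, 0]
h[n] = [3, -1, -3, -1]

y[n] = sum_k x[k]*h[n-k]. Output length = len(x) + len(h) - 1 = 3 + 4 - 1 = 6.
y[0] = 1*3 = 3
y[1] = -1*3 + 1*-1 = -4
y[2] = 0*3 + -1*-1 + 1*-3 = -2
y[3] = 0*-1 + -1*-3 + 1*-1 = 2
y[4] = 0*-3 + -1*-1 = 1
y[5] = 0*-1 = 0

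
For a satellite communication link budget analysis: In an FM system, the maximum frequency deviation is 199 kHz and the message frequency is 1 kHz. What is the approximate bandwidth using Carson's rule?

Carson's rule: BW = 2*(delta_f + f_m)
= 2*(199 + 1) kHz = 400 kHz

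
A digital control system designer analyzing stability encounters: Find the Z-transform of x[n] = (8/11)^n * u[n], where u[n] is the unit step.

The Z-transform of a^n * u[n] is z/(z-a) for |z| > |a|.
Here a = 8/11, so X(z) = z/(z - (8/11)) = 11z/(11z - 8)
ROC: |z| > 8/11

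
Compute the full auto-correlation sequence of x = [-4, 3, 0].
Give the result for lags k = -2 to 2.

r_xx[k] = sum_m x[m]*x[m+k], indexed from 0, for k = -2 to 2:
  r_xx[-2] = x[2]*x[0] = 0
  r_xx[-1] = x[1]*x[0] + x[2]*x[1] = -12
  r_xx[0] = x[0]*x[0] + x[1]*x[1] + x[2]*x[2] = 25
  r_xx[1] = x[0]*x[1] + x[1]*x[2] = -12
  r_xx[2] = x[0]*x[2] = 0
r_xx = [0, -12, 25, -12, 0]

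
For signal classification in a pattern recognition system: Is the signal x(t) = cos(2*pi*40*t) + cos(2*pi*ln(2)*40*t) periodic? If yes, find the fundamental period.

f1 = 40 Hz, f2 = 40*ln(2) Hz
Ratio f2/f1 = ln(2), which is irrational.
Since the frequency ratio is irrational, no common period exists.
The signal is not periodic.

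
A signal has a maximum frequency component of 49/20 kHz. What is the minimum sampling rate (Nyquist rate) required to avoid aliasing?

By the Nyquist-Shannon sampling theorem,
the minimum sampling rate (Nyquist rate) must be at least 2 * f_max.
Nyquist rate = 2 * 49/20 kHz = 49/10 kHz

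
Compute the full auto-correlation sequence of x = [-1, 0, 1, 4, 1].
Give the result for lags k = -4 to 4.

r_xx[k] = sum_m x[m]*x[m+k], indexed from 0, for k = -4 to 4:
  r_xx[-4] = x[4]*x[0] = -1
  r_xx[-3] = x[3]*x[0] + x[4]*x[1] = -4
  r_xx[-2] = x[2]*x[0] + x[3]*x[1] + x[4]*x[2] = 0
  r_xx[-1] = x[1]*x[0] + x[2]*x[1] + x[3]*x[2] + x[4]*x[3] = 8
  r_xx[0] = x[0]*x[0] + x[1]*x[1] + x[2]*x[2] + x[3]*x[3] + x[4]*x[4] = 19
  r_xx[1] = x[0]*x[1] + x[1]*x[2] + x[2]*x[3] + x[3]*x[4] = 8
  r_xx[2] = x[0]*x[2] + x[1]*x[3] + x[2]*x[4] = 0
  r_xx[3] = x[0]*x[3] + x[1]*x[4] = -4
  r_xx[4] = x[0]*x[4] = -1
r_xx = [-1, -4, 0, 8, 19, 8, 0, -4, -1]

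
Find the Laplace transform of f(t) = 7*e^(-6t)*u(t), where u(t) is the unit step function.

Standard Laplace transform pair:
e^(-at)*u(t) <-> 1/(s+a)
With a = 6: L{7*e^(-6t)*u(t)} = 7/(s+6), ROC: Re(s) > -6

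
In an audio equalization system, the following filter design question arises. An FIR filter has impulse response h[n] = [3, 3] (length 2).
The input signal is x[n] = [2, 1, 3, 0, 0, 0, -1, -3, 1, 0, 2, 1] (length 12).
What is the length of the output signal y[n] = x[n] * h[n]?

For linear convolution, the output length is:
len(y) = len(x) + len(h) - 1 = 12 + 2 - 1 = 13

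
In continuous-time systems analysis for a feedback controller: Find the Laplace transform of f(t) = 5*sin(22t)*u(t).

Standard pair: sin(wt)*u(t) <-> w/(s^2+w^2)
With w = 22: L{5*sin(22t)*u(t)} = 110/(s^2+484)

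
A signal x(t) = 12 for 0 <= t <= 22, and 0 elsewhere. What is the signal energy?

Energy = integral of |x(t)|^2 dt over the signal duration
= 12^2 * 22 = 144 * 22 = 3168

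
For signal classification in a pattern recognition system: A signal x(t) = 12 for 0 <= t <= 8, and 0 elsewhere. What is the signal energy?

Energy = integral of |x(t)|^2 dt over the signal duration
= 12^2 * 8 = 144 * 8 = 1152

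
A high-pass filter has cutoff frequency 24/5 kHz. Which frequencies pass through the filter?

A high-pass filter passes all frequencies above the cutoff frequency 24/5 kHz and attenuates lower frequencies.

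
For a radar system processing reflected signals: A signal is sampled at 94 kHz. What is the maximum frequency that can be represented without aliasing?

The maximum frequency that can be represented without aliasing
is the Nyquist frequency: f_max = f_s / 2 = 94 kHz / 2 = 47 kHz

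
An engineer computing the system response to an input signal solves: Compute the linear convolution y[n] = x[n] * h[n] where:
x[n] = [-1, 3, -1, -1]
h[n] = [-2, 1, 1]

y[n] = sum_k x[k]*h[n-k]. Output length = len(x) + len(h) - 1 = 4 + 3 - 1 = 6.
y[0] = -1*-2 = 2
y[1] = 3*-2 + -1*1 = -7
y[2] = -1*-2 + 3*1 + -1*1 = 4
y[3] = -1*-2 + -1*1 + 3*1 = 4
y[4] = -1*1 + -1*1 = -2
y[5] = -1*1 = -1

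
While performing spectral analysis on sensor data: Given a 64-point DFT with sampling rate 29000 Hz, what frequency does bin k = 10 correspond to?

The frequency of DFT bin k is: f_k = k * f_s / N
f_10 = 10 * 29000 / 64 = 18125/4 Hz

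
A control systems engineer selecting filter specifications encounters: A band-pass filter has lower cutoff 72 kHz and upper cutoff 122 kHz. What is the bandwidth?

Bandwidth = f_high - f_low
= 122 kHz - 72 kHz = 50 kHz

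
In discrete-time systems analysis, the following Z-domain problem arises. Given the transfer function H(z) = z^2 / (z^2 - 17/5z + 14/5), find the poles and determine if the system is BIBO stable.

Poles are roots of the denominator: z^2 - 17/5z + 14/5 = 0.
Quadratic formula: z = [-(-17/5) +/- sqrt((-17/5)^2 - 4*(14/5))] / 2
Discriminant = 289/25 - 56/5 = 9/25; sqrt = 3/5.
z = (17/5 +/- 3/5) / 2 => z = 2 or z = 7/5.
|p1| = 7/5, |p2| = 2.
For BIBO stability, all poles must lie inside the unit circle (|p| < 1).
System is UNSTABLE since at least one |p| >= 1.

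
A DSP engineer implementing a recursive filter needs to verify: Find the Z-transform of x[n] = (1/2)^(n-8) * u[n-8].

Time-shifting property: if X(z) = Z{x[n]}, then Z{x[n-d]} = z^(-d) * X(z)
X(z) = z/(z - 1/2) for x[n] = (1/2)^n * u[n]
Z{x[n-8]} = z^(-8) * z/(z - 1/2) = z^(-7)/(z - 1/2)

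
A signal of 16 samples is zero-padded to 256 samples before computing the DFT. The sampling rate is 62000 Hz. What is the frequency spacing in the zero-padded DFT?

Original DFT: N = 16, resolution = f_s/N = 62000/16 = 3875 Hz
Zero-padded DFT: N = 256, resolution = f_s/N = 62000/256 = 3875/16 Hz
Zero-padding interpolates the spectrum (finer frequency grid)
but does NOT improve the true spectral resolution (ability to resolve close frequencies).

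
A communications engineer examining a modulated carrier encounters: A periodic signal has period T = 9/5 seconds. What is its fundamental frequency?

The fundamental frequency is the reciprocal of the period.
f = 1/T = 1/(9/5) = 5/9 Hz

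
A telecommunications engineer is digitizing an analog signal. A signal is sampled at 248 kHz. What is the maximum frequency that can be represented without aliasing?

The maximum frequency that can be represented without aliasing
is the Nyquist frequency: f_max = f_s / 2 = 248 kHz / 2 = 124 kHz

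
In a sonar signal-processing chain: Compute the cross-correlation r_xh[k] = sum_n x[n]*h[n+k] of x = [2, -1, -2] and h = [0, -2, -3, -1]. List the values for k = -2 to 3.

Both sequences indexed from 0 and zero outside their support.
Lags with overlap: k = -2 to 3.
  r_xh[-2] = x[2]*h[0] = 0
  r_xh[-1] = x[1]*h[0] + x[2]*h[1] = 4
  r_xh[0] = x[0]*h[0] + x[1]*h[1] + x[2]*h[2] = 8
  r_xh[1] = x[0]*h[1] + x[1]*h[2] + x[2]*h[3] = 1
  r_xh[2] = x[0]*h[2] + x[1]*h[3] = -5
  r_xh[3] = x[0]*h[3] = -2
r_xh = [0, 4, 8, 1, -5, -2] (for k = -2, ..., 3)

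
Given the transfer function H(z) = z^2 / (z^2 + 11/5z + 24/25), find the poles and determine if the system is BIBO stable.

Poles are roots of the denominator: z^2 + 11/5z + 24/25 = 0.
Quadratic formula: z = [-(11/5) +/- sqrt((11/5)^2 - 4*(24/25))] / 2
Discriminant = 121/25 - 96/25 = 1; sqrt = 1.
z = (-11/5 +/- 1) / 2 => z = -3/5 or z = -8/5.
|p1| = 8/5, |p2| = 3/5.
For BIBO stability, all poles must lie inside the unit circle (|p| < 1).
System is UNSTABLE since at least one |p| >= 1.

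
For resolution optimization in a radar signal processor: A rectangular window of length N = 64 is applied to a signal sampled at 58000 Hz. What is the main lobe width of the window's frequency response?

For a rectangular window of length N,
the main lobe width in frequency is 2*f_s/N.
= 2*58000/64 = 3625/2 Hz
This determines the minimum frequency separation for resolving two sinusoids.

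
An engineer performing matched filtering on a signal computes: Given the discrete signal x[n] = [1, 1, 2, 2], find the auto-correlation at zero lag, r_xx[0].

The auto-correlation at zero lag r_xx[0] equals the signal energy.
r_xx[0] = sum of x[n]^2 = 1^2 + 1^2 + 2^2 + 2^2
= 1 + 1 + 4 + 4 = 10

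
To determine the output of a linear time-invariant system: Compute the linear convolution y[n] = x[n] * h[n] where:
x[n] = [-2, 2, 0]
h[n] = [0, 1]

y[n] = sum_k x[k]*h[n-k]. Output length = len(x) + len(h) - 1 = 3 + 2 - 1 = 4.
y[0] = -2*0 = 0
y[1] = 2*0 + -2*1 = -2
y[2] = 0*0 + 2*1 = 2
y[3] = 0*1 = 0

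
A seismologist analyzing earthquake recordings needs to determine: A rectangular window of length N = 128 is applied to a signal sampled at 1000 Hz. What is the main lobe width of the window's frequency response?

For a rectangular window of length N,
the main lobe width in frequency is 2*f_s/N.
= 2*1000/128 = 125/8 Hz
This determines the minimum frequency separation for resolving two sinusoids.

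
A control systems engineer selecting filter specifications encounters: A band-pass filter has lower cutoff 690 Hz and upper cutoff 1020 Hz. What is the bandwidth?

Bandwidth = f_high - f_low
= 1020 Hz - 690 Hz = 330 Hz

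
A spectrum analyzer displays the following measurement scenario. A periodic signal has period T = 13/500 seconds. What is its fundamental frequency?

The fundamental frequency is the reciprocal of the period.
f = 1/T = 1/(13/500) = 500/13 Hz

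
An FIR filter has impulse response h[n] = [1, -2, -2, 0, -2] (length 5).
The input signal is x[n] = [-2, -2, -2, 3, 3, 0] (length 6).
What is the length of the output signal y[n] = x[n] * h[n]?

For linear convolution, the output length is:
len(y) = len(x) + len(h) - 1 = 6 + 5 - 1 = 10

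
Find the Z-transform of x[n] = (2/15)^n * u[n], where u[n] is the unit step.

The Z-transform of a^n * u[n] is z/(z-a) for |z| > |a|.
Here a = 2/15, so X(z) = z/(z - (2/15)) = 15z/(15z - 2)
ROC: |z| > 2/15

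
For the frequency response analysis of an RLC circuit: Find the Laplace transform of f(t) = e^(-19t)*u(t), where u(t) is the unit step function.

Standard Laplace transform pair:
e^(-at)*u(t) <-> 1/(s+a)
With a = 19: L{e^(-19t)*u(t)} = 1/(s+19), ROC: Re(s) > -19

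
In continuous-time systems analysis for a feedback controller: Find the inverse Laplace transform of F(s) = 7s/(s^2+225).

Standard pair: s/(s^2+w^2) <-> cos(wt)*u(t)
With k=7, w=15: f(t) = 7*cos(15t)*u(t)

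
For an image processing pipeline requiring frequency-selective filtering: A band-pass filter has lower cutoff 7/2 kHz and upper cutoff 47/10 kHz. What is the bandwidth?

Bandwidth = f_high - f_low
= 47/10 kHz - 7/2 kHz = 6/5 kHz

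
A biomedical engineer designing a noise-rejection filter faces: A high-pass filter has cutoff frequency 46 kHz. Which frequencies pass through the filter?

A high-pass filter passes all frequencies above the cutoff frequency 46 kHz and attenuates lower frequencies.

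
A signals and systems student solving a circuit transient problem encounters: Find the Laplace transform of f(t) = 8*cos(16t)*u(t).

Standard pair: cos(wt)*u(t) <-> s/(s^2+w^2)
With w = 16: L{8*cos(16t)*u(t)} = 8s/(s^2+256)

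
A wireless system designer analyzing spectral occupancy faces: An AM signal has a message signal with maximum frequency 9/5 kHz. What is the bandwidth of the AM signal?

In AM (double-sideband), the bandwidth is twice the message frequency.
BW = 2 * f_m = 2 * 9/5 kHz = 18/5 kHz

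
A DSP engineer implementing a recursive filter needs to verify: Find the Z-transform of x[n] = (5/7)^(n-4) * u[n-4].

Time-shifting property: if X(z) = Z{x[n]}, then Z{x[n-d]} = z^(-d) * X(z)
X(z) = z/(z - 5/7) for x[n] = (5/7)^n * u[n]
Z{x[n-4]} = z^(-4) * z/(z - 5/7) = z^(-3)/(z - 5/7)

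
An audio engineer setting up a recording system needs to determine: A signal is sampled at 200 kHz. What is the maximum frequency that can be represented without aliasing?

The maximum frequency that can be represented without aliasing
is the Nyquist frequency: f_max = f_s / 2 = 200 kHz / 2 = 100 kHz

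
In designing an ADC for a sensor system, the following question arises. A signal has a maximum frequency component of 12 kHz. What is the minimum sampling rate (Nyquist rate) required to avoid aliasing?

By the Nyquist-Shannon sampling theorem,
the minimum sampling rate (Nyquist rate) must be at least 2 * f_max.
Nyquist rate = 2 * 12 kHz = 24 kHz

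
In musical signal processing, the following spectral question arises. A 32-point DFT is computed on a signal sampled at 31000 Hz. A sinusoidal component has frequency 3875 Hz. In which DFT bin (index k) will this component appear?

DFT frequency resolution = f_s/N = 31000/32 = 3875/4 Hz
Bin index k = f_signal / resolution = 3875 / 3875/4 = 4
The signal frequency 3875 Hz falls in DFT bin k = 4.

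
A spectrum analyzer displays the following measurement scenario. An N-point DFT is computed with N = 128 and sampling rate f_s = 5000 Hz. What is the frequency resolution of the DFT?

DFT frequency resolution = f_s / N
= 5000 / 128 = 625/16 Hz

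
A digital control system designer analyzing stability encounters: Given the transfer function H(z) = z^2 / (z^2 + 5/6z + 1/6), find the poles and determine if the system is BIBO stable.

Poles are roots of the denominator: z^2 + 5/6z + 1/6 = 0.
Quadratic formula: z = [-(5/6) +/- sqrt((5/6)^2 - 4*(1/6))] / 2
Discriminant = 25/36 - 2/3 = 1/36; sqrt = 1/6.
z = (-5/6 +/- 1/6) / 2 => z = -1/3 or z = -1/2.
|p1| = 1/2, |p2| = 1/3.
For BIBO stability, all poles must lie inside the unit circle (|p| < 1).
System is STABLE since both |p| < 1.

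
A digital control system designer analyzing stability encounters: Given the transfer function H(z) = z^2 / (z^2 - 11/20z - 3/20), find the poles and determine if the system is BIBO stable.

Poles are roots of the denominator: z^2 - 11/20z - 3/20 = 0.
Quadratic formula: z = [-(-11/20) +/- sqrt((-11/20)^2 - 4*(-3/20))] / 2
Discriminant = 121/400 + 3/5 = 361/400; sqrt = 19/20.
z = (11/20 +/- 19/20) / 2 => z = 3/4 or z = -1/5.
|p1| = 3/4, |p2| = 1/5.
For BIBO stability, all poles must lie inside the unit circle (|p| < 1).
System is STABLE since both |p| < 1.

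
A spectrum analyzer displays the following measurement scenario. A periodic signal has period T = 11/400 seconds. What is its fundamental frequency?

The fundamental frequency is the reciprocal of the period.
f = 1/T = 1/(11/400) = 400/11 Hz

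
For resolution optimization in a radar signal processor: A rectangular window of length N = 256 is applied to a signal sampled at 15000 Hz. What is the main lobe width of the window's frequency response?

For a rectangular window of length N,
the main lobe width in frequency is 2*f_s/N.
= 2*15000/256 = 1875/16 Hz
This determines the minimum frequency separation for resolving two sinusoids.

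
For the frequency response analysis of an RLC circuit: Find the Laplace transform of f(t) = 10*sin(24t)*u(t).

Standard pair: sin(wt)*u(t) <-> w/(s^2+w^2)
With w = 24: L{10*sin(24t)*u(t)} = 240/(s^2+576)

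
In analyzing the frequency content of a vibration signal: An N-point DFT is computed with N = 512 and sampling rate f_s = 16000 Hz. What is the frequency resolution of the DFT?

DFT frequency resolution = f_s / N
= 16000 / 512 = 125/4 Hz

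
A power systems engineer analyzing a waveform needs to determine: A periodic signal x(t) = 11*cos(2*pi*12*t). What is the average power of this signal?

Average power of A*cos(wt) is A^2/2.
P = 11^2 / 2 = 121/2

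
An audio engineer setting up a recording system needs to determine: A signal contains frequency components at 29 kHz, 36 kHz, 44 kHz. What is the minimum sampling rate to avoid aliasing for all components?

The highest frequency component is f_max = 44 kHz.
Nyquist rate = 2 * f_max = 2 * 44 kHz = 88 kHz.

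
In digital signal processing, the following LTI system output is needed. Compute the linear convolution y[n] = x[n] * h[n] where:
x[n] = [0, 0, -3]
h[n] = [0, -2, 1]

y[n] = sum_k x[k]*h[n-k]. Output length = len(x) + len(h) - 1 = 3 + 3 - 1 = 5.
y[0] = 0*0 = 0
y[1] = 0*0 + 0*-2 = 0
y[2] = -3*0 + 0*-2 + 0*1 = 0
y[3] = -3*-2 + 0*1 = 6
y[4] = -3*1 = -3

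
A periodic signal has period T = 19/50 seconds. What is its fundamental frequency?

The fundamental frequency is the reciprocal of the period.
f = 1/T = 1/(19/50) = 50/19 Hz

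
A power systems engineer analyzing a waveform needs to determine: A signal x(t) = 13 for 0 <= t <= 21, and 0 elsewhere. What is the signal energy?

Energy = integral of |x(t)|^2 dt over the signal duration
= 13^2 * 21 = 169 * 21 = 3549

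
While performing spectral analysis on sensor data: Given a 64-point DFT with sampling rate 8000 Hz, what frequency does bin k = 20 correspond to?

The frequency of DFT bin k is: f_k = k * f_s / N
f_20 = 20 * 8000 / 64 = 2500 Hz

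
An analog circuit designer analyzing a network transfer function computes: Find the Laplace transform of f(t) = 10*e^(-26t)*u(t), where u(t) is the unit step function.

Standard Laplace transform pair:
e^(-at)*u(t) <-> 1/(s+a)
With a = 26: L{10*e^(-26t)*u(t)} = 10/(s+26), ROC: Re(s) > -26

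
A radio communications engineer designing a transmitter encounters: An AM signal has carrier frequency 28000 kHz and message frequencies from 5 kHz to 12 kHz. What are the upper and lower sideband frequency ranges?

Upper sideband (USB) = fc + [fm_low, fm_high] = 28000 + [5, 12] = [28005, 28012] kHz
Lower sideband (LSB) = fc - [fm_high, fm_low] = 28000 - [12, 5] = [27988, 27995] kHz
Total occupied spectrum: 27988 kHz to 28012 kHz (plus carrier at 28000 kHz)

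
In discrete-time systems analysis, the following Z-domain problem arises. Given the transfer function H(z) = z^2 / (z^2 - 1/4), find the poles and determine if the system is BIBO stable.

Poles are roots of the denominator: z^2 - 1/4 = 0.
Quadratic formula: z = [-(0) +/- sqrt((0)^2 - 4*(-1/4))] / 2
Discriminant = 0 + 1 = 1; sqrt = 1.
z = (0 +/- 1) / 2 => z = 1/2 or z = -1/2.
|p1| = 1/2, |p2| = 1/2.
For BIBO stability, all poles must lie inside the unit circle (|p| < 1).
System is STABLE since both |p| < 1.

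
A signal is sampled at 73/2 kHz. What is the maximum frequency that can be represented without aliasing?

The maximum frequency that can be represented without aliasing
is the Nyquist frequency: f_max = f_s / 2 = 73/2 kHz / 2 = 73/4 kHz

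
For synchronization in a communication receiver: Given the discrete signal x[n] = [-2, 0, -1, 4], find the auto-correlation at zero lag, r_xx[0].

The auto-correlation at zero lag r_xx[0] equals the signal energy.
r_xx[0] = sum of x[n]^2 = (-2)^2 + 0^2 + (-1)^2 + 4^2
= 4 + 0 + 1 + 16 = 21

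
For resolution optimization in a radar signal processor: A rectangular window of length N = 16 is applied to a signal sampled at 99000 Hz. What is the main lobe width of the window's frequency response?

For a rectangular window of length N,
the main lobe width in frequency is 2*f_s/N.
= 2*99000/16 = 12375 Hz
This determines the minimum frequency separation for resolving two sinusoids.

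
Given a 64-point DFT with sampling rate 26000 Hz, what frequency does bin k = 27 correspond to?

The frequency of DFT bin k is: f_k = k * f_s / N
f_27 = 27 * 26000 / 64 = 43875/4 Hz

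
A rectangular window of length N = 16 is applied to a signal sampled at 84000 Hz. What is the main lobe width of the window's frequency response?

For a rectangular window of length N,
the main lobe width in frequency is 2*f_s/N.
= 2*84000/16 = 10500 Hz
This determines the minimum frequency separation for resolving two sinusoids.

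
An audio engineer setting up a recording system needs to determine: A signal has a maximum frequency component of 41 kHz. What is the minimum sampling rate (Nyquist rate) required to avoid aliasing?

By the Nyquist-Shannon sampling theorem,
the minimum sampling rate (Nyquist rate) must be at least 2 * f_max.
Nyquist rate = 2 * 41 kHz = 82 kHz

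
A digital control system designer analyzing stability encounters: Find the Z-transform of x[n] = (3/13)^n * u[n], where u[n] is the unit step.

The Z-transform of a^n * u[n] is z/(z-a) for |z| > |a|.
Here a = 3/13, so X(z) = z/(z - (3/13)) = 13z/(13z - 3)
ROC: |z| > 3/13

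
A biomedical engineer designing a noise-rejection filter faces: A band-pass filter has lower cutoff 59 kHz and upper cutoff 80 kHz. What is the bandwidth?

Bandwidth = f_high - f_low
= 80 kHz - 59 kHz = 21 kHz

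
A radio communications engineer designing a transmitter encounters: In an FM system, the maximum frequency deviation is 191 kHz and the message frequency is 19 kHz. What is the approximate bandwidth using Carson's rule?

Carson's rule: BW = 2*(delta_f + f_m)
= 2*(191 + 19) kHz = 420 kHz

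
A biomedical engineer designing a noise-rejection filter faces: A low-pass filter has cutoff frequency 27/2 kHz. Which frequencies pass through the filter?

A low-pass filter passes all frequencies below the cutoff frequency 27/2 kHz and attenuates higher frequencies.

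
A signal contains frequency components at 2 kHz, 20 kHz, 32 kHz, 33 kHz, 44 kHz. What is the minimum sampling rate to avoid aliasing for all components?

The highest frequency component is f_max = 44 kHz.
Nyquist rate = 2 * f_max = 2 * 44 kHz = 88 kHz.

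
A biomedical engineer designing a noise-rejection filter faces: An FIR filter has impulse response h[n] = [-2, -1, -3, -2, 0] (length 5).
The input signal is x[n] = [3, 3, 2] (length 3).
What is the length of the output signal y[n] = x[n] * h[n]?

For linear convolution, the output length is:
len(y) = len(x) + len(h) - 1 = 3 + 5 - 1 = 7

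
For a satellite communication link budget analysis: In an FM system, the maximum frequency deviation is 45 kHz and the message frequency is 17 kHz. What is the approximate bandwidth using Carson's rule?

Carson's rule: BW = 2*(delta_f + f_m)
= 2*(45 + 17) kHz = 124 kHz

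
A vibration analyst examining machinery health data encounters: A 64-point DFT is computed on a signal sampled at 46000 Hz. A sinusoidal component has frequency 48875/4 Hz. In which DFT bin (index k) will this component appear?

DFT frequency resolution = f_s/N = 46000/64 = 2875/4 Hz
Bin index k = f_signal / resolution = 48875/4 / 2875/4 = 17
The signal frequency 48875/4 Hz falls in DFT bin k = 17.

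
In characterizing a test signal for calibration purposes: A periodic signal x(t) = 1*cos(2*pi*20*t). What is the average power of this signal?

Average power of A*cos(wt) is A^2/2.
P = 1^2 / 2 = 1/2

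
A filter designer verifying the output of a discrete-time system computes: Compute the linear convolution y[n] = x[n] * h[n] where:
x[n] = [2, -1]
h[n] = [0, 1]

y[n] = sum_k x[k]*h[n-k]. Output length = len(x) + len(h) - 1 = 2 + 2 - 1 = 3.
y[0] = 2*0 = 0
y[1] = -1*0 + 2*1 = 2
y[2] = -1*1 = -1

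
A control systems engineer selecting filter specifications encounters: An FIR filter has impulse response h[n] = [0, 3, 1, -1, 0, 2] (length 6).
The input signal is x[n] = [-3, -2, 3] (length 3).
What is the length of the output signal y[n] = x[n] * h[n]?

For linear convolution, the output length is:
len(y) = len(x) + len(h) - 1 = 3 + 6 - 1 = 8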